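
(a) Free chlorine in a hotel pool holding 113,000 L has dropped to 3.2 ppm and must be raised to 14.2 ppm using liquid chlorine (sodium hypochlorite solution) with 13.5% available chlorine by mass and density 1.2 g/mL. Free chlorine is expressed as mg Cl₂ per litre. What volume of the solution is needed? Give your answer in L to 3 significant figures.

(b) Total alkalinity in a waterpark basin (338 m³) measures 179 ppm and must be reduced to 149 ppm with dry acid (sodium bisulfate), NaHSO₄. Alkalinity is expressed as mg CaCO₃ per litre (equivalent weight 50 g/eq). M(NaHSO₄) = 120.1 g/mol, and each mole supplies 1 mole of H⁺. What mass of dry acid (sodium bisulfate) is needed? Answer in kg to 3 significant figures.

(a) Chlorine deficit: 14.2 − 3.2 = 11 ppm = 11 mg/L as Cl₂.
(a) Cl₂ equivalent needed: 11 mg/L × 113,000 L = 1,243,000 mg = 1243 g.
(a) Product at 13.5% available chlorine: 1243 / 0.135 = 9207 g.
(a) Volume at density 1.2 g/mL: 9207 g ÷ 1.2 g/mL = 7673 mL.

(b) Volume: 338 m³ = 338,000 L.
(b) Alkalinity to neutralize: (179 − 149) = 30 mg/L as CaCO₃ × 338,000 L = 10,140 g as CaCO₃.
(b) Equivalents of H⁺ required: 10,140 ÷ 50 g/eq = 202.8 eq = 202.8 mol NaHSO₄.
(b) Mass of NaHSO₄: 202.8 × 120.1 = 24,360 g.

(a) 7.67 L; (b) 24.4 kg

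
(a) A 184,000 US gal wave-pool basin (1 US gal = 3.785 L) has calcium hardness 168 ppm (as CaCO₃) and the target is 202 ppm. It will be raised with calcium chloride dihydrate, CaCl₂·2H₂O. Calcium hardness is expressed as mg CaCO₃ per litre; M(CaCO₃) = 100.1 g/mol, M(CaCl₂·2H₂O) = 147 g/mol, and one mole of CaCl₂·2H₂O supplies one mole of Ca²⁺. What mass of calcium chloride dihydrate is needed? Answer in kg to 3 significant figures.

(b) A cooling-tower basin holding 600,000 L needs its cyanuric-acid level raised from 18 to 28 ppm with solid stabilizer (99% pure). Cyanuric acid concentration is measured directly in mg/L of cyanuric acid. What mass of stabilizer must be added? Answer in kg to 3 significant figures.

(a) Volume: 184,000 US gal × 3.785 L/gal = 696,440 L.
(a) Hardness to add: (202 − 168) = 34 mg/L as CaCO₃ × 696,440 L = 23,680 g as CaCO₃.
(a) Moles of Ca²⁺ (1 mol Ca²⁺ ≡ 1 mol CaCO₃): 23,680 / 100.1 g/mol = 236.6 mol.
(a) Mass of CaCl₂·2H₂O: 236.6 × 147 = 34,770 g.

(b) CYA to add: (28 − 18) = 10 mg/L × 600,000 L = 6000 g cyanuric acid.
(b) At 99% purity: 6000 / 0.99 = 6061 g product.

(a) 34.8 kg; (b) 6.06 kg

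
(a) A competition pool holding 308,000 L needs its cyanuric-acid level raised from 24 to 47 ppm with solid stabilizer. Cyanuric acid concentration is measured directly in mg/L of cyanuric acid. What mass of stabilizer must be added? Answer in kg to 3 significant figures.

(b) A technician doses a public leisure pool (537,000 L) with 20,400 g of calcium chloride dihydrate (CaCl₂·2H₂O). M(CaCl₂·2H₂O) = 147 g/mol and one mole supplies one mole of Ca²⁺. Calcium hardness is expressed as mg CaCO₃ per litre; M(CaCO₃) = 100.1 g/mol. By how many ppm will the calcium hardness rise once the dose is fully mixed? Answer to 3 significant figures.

(a) 7.08 kg; (b) 25.9 ppm

(a) CYA to add: (47 − 24) = 23 mg/L × 308,000 L = 7084 g cyanuric acid.

(b) Moles of Ca²⁺: 20,400 g ÷ 147 g/mol = 138.8 mol.
(b) As CaCO₃: 138.8 mol × 100.1 g/mol = 13,890 g.
(b) Rise: 13,890 g / 537,000 L × 1000 = 25.87 mg/L.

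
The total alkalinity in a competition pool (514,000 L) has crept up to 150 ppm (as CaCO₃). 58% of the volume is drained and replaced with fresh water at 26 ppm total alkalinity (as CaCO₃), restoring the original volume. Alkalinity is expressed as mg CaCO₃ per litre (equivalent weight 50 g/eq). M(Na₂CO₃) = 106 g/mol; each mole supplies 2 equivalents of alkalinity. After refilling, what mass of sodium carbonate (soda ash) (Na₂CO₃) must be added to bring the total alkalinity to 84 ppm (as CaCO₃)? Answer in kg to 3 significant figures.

3.23 kg

After draining 58% and refilling: 150 × 0.42 + 26 × 0.58 = 78.08 ppm.
Deficit to target: 84 − 78.08 = 5.92 mg/L.
As CaCO₃: 5.92 mg/L × 514,000 L = 3043 g; ÷ 50 g/eq ÷ 2 = 30.43 mol Na₂CO₃.
Mass: 30.43 × 106 = 3225 g.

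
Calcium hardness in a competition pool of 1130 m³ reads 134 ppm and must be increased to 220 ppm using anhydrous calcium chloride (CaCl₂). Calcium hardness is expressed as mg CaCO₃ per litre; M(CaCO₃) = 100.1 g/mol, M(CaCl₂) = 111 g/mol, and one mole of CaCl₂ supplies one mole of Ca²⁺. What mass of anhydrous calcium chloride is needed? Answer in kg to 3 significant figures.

108 kg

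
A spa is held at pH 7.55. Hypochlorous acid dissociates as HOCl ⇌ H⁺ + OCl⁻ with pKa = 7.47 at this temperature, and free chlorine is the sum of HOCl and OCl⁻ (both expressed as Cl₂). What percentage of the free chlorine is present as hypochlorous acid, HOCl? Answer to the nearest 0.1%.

45.4%

[OCl⁻]/[HOCl] = 10^(pH − pKa) = 10^(7.55 − 7.47) = 10^0.08 = 1.202.
Fraction as HOCl = 1 / (1 + 1.202) = 0.4541.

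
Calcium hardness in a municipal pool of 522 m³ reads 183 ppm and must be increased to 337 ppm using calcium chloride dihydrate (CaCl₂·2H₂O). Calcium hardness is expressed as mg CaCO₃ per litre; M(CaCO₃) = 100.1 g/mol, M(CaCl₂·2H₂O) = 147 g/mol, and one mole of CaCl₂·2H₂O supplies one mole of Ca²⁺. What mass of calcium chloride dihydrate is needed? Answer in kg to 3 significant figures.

118 kg

Volume: 522 m³ = 522,000 L.
Hardness to add: (337 − 183) = 154 mg/L as CaCO₃ × 522,000 L = 80,390 g as CaCO₃.
Moles of Ca²⁺ (1 mol Ca²⁺ ≡ 1 mol CaCO₃): 80,390 / 100.1 g/mol = 803.1 mol.
Mass of CaCl₂·2H₂O: 803.1 × 147 = 118,100 g.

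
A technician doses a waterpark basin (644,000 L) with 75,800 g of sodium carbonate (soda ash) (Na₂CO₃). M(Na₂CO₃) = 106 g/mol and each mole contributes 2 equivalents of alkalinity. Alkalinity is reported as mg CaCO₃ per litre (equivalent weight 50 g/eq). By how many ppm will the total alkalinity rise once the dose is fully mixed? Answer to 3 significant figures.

Moles of Na₂CO₃: 75,800 g ÷ 106 g/mol = 715.1 mol → 1430 eq of alkalinity.
As CaCO₃: 1430 eq × 50 g/eq = 71,510 g.
Rise: 71,510 g / 644,000 L × 1000 = 111 mg/L.

111 ppm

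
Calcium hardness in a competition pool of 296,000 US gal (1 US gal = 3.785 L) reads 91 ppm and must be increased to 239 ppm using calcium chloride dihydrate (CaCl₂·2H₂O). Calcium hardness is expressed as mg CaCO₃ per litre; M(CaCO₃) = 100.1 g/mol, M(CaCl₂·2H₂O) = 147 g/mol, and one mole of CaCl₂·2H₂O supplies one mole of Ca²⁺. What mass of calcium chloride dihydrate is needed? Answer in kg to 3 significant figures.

244 kg

Volume: 296,000 US gal × 3.785 L/gal = 1,120,360 L.
Hardness to add: (239 − 91) = 148 mg/L as CaCO₃ × 1,120,360 L = 165,800 g as CaCO₃.
Moles of Ca²⁺ (1 mol Ca²⁺ ≡ 1 mol CaCO₃): 165,800 / 100.1 g/mol = 1656 mol.
Mass of CaCl₂·2H₂O: 1656 × 147 = 243,500 g.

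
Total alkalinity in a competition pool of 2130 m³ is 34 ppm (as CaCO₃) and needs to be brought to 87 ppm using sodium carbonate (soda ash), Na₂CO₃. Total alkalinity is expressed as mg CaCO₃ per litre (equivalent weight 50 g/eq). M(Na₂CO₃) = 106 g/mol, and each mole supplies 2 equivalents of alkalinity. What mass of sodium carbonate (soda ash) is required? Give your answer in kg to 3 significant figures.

Volume: 2130 m³ = 2,130,000 L.
Alkalinity to add: (87 − 34) = 53 mg/L as CaCO₃ × 2,130,000 L = 112,900 g as CaCO₃.
Equivalents: 112,900 g ÷ 50 g/eq = 2258 eq.
Each mole of Na₂CO₃ supplies 2 eq, so 2258 / 2 = 1129 mol.
Mass: 1129 mol × 106 g/mol = 119,700 g.

120 kg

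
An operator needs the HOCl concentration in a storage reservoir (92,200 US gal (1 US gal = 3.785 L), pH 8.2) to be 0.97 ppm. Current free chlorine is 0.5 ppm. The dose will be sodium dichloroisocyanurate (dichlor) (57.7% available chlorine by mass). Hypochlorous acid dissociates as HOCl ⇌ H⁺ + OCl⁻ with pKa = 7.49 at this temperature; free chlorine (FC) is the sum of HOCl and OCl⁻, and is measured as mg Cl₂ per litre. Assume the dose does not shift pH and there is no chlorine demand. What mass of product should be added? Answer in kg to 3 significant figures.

Volume: 92,200 US gal × 3.785 L/gal = 348,977 L.
[OCl⁻]/[HOCl] = 10^(pH − pKa) = 10^(8.2 − 7.49) = 5.129; fraction as HOCl = 1/(1 + 5.129) = 0.1632.
Free chlorine required for 0.97 ppm HOCl: 0.97 / 0.1632 = 5.945 ppm.
FC to add: 5.945 − 0.5 = 5.445 mg/L as Cl₂.
Cl₂ equivalent: 5.445 mg/L × 348,977 L = 1900 g.
Product at 57.7% available Cl: 1900 / 0.577 = 3293 g.

3.29 kg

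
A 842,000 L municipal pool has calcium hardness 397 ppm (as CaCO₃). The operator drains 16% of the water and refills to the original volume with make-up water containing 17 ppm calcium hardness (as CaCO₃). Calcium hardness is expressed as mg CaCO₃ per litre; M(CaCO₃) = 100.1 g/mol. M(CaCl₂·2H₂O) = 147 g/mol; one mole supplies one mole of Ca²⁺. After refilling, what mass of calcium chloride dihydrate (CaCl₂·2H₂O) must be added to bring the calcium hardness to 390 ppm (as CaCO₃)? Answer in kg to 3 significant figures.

After draining 16% and refilling: 397 × 0.84 + 17 × 0.16 = 336.2 ppm.
Deficit to target: 390 − 336.2 = 53.8 mg/L.
As CaCO₃: 53.8 mg/L × 842,000 L = 45,300 g; ÷ 100.1 = 452.5 mol Ca²⁺.
Mass: 452.5 × 147 = 66,520 g.

66.5 kg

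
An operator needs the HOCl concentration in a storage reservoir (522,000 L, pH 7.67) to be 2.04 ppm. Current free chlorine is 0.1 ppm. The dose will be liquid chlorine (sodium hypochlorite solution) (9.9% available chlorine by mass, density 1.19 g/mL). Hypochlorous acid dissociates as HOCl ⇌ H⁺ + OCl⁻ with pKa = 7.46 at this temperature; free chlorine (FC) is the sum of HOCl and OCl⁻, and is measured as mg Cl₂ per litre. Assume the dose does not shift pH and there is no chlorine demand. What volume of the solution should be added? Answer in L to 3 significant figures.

[OCl⁻]/[HOCl] = 10^(pH − pKa) = 10^(7.67 − 7.46) = 1.622; fraction as HOCl = 1/(1 + 1.622) = 0.3814.
Free chlorine required for 2.04 ppm HOCl: 2.04 / 0.3814 = 5.348 ppm.
FC to add: 5.348 − 0.1 = 5.248 mg/L as Cl₂.
Cl₂ equivalent: 5.248 mg/L × 522,000 L = 2740 g.
Product at 9.9% available Cl: 2740 / 0.099 = 27,670 g.
Volume: 27,670 g ÷ 1.19 g/mL = 23,260 mL.

23.3 L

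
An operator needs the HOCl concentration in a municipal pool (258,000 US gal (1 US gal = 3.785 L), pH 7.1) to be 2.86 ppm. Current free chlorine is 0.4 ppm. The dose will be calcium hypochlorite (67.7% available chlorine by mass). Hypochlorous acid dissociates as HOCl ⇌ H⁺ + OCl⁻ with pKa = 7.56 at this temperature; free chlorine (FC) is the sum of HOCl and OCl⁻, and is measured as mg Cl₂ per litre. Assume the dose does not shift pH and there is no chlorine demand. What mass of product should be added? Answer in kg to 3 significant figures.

Volume: 258,000 US gal × 3.785 L/gal = 976,530 L.
[OCl⁻]/[HOCl] = 10^(pH − pKa) = 10^(7.1 − 7.56) = 0.3467; fraction as HOCl = 1/(1 + 0.3467) = 0.7425.
Free chlorine required for 2.86 ppm HOCl: 2.86 / 0.7425 = 3.852 ppm.
FC to add: 3.852 − 0.4 = 3.452 mg/L as Cl₂.
Cl₂ equivalent: 3.452 mg/L × 976,530 L = 3371 g.
Product at 67.7% available Cl: 3371 / 0.677 = 4979 g.

4.98 kg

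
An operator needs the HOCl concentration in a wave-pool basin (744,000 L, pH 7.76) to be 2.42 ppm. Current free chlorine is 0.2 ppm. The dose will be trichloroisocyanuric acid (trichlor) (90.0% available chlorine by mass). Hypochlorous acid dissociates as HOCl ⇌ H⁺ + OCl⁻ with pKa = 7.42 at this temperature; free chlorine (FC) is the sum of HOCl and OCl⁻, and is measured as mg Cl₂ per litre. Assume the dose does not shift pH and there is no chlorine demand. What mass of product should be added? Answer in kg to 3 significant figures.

6.21 kg

[OCl⁻]/[HOCl] = 10^(pH − pKa) = 10^(7.76 − 7.42) = 2.188; fraction as HOCl = 1/(1 + 2.188) = 0.3137.
Free chlorine required for 2.42 ppm HOCl: 2.42 / 0.3137 = 7.714 ppm.
FC to add: 7.714 − 0.2 = 7.514 mg/L as Cl₂.
Cl₂ equivalent: 7.514 mg/L × 744,000 L = 5591 g.
Product at 90.0% available Cl: 5591 / 0.9 = 6212 g.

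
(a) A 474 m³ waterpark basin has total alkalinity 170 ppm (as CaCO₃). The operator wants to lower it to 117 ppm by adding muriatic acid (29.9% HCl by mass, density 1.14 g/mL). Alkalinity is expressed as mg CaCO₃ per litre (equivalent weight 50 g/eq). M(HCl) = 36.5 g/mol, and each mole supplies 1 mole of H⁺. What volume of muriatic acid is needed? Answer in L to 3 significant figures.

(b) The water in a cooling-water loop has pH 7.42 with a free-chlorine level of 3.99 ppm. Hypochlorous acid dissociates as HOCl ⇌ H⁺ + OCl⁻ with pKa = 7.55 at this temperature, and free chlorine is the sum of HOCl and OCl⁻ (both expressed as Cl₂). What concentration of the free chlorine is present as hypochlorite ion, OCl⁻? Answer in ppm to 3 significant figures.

(a) 53.8 L; (b) 1.70 ppm

(a) Volume: 474 m³ = 474,000 L.
(a) Alkalinity to neutralize: (170 − 117) = 53 mg/L as CaCO₃ × 474,000 L = 25,120 g as CaCO₃.
(a) Equivalents of H⁺ required: 25,120 ÷ 50 g/eq = 502.4 eq = 502.4 mol HCl.
(a) Mass of HCl: 502.4 × 36.5 = 18,340 g.
(a) Mass of 29.9% solution: 18,340 / 0.299 = 61,330 g.
(a) Volume: 61,330 g ÷ 1.14 g/mL = 53,800 mL.

(b) [OCl⁻]/[HOCl] = 10^(pH − pKa) = 10^(7.42 − 7.55) = 10^-0.13 = 0.7413.
(b) Fraction as HOCl = 1 / (1 + 0.7413) = 0.5743.
(b) OCl⁻ = (1 − 0.5743) × 3.99 ppm = 1.699 ppm.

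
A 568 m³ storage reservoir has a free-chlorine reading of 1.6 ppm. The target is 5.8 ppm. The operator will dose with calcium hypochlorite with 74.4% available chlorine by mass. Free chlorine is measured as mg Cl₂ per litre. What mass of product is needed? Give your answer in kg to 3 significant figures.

3.21 kg

Volume: 568 m³ = 568,000 L.
Chlorine deficit: 5.8 − 1.6 = 4.2 ppm = 4.2 mg/L as Cl₂.
Cl₂ equivalent needed: 4.2 mg/L × 568,000 L = 2,386,000 mg = 2386 g.
Product at 74.4% available chlorine: 2386 / 0.744 = 3206 g.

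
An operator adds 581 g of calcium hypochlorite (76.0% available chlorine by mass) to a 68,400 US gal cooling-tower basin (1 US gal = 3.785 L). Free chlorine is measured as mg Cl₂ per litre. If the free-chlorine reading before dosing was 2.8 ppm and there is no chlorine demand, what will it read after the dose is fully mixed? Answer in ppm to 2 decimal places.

Volume: 68,400 US gal × 3.785 L/gal = 258,894 L.
Available chlorine delivered: 581 g × 0.76 = 441.6 g as Cl₂.
Concentration rise: 441.6 g / 258,894 L = 1.706 mg/L = 1.71 ppm.
Final FC: 2.8 + 1.71 = 4.51 ppm.

4.51 ppm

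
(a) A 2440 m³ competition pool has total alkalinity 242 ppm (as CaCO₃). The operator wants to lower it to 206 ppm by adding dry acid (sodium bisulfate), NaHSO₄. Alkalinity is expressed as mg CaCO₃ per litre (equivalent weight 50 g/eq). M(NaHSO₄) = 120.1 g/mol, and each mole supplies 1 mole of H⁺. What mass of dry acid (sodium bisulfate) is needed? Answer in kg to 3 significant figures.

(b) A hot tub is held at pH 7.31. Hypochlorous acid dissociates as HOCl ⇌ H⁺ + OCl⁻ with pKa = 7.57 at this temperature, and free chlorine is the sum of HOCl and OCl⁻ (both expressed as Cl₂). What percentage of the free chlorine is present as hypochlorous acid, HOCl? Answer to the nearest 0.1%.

(a) Volume: 2440 m³ = 2,440,000 L.
(a) Alkalinity to neutralize: (242 − 206) = 36 mg/L as CaCO₃ × 2,440,000 L = 87,840 g as CaCO₃.
(a) Equivalents of H⁺ required: 87,840 ÷ 50 g/eq = 1757 eq = 1757 mol NaHSO₄.
(a) Mass of NaHSO₄: 1757 × 120.1 = 211,000 g.

(b) [OCl⁻]/[HOCl] = 10^(pH − pKa) = 10^(7.31 − 7.57) = 10^-0.26 = 0.5495.
(b) Fraction as HOCl = 1 / (1 + 0.5495) = 0.6454.

(a) 211 kg; (b) 64.5%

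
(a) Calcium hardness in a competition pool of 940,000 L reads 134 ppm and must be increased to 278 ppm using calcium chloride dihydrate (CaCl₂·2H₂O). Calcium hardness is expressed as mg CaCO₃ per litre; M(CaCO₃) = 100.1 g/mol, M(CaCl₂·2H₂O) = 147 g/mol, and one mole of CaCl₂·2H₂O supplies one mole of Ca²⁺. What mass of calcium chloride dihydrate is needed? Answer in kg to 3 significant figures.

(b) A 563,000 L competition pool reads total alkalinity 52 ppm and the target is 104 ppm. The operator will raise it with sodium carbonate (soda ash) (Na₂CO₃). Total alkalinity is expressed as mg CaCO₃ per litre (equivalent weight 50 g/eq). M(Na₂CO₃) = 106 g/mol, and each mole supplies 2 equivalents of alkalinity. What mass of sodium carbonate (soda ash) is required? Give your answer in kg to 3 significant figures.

(a) Hardness to add: (278 − 134) = 144 mg/L as CaCO₃ × 940,000 L = 135,400 g as CaCO₃.
(a) Moles of Ca²⁺ (1 mol Ca²⁺ ≡ 1 mol CaCO₃): 135,400 / 100.1 g/mol = 1352 mol.
(a) Mass of CaCl₂·2H₂O: 1352 × 147 = 198,800 g.

(b) Alkalinity to add: (104 − 52) = 52 mg/L as CaCO₃ × 563,000 L = 29,280 g as CaCO₃.
(b) Equivalents: 29,280 g ÷ 50 g/eq = 585.5 eq.
(b) Each mole of Na₂CO₃ supplies 2 eq, so 585.5 / 2 = 292.8 mol.
(b) Mass: 292.8 mol × 106 g/mol = 31,030 g.

(a) 199 kg; (b) 31.0 kg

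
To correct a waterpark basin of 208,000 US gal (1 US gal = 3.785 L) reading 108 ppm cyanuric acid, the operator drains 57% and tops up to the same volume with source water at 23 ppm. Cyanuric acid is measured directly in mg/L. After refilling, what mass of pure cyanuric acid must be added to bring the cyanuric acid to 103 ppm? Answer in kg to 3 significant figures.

34.2 kg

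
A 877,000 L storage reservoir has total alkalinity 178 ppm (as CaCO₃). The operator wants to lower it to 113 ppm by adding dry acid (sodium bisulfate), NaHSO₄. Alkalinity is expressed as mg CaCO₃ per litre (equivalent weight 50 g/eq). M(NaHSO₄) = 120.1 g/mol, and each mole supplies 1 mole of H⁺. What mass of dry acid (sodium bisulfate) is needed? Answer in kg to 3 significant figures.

137 kg

Alkalinity to neutralize: (178 − 113) = 65 mg/L as CaCO₃ × 877,000 L = 57,000 g as CaCO₃.
Equivalents of H⁺ required: 57,000 ÷ 50 g/eq = 1140 eq = 1140 mol NaHSO₄.
Mass of NaHSO₄: 1140 × 120.1 = 136,900 g.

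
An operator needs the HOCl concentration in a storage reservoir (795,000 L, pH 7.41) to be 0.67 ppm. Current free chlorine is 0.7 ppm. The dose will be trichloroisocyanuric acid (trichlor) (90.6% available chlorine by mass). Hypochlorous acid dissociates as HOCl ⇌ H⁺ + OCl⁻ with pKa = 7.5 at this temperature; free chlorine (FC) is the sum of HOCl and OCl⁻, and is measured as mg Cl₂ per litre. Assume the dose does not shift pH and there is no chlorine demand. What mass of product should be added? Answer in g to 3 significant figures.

452 g

[OCl⁻]/[HOCl] = 10^(pH − pKa) = 10^(7.41 − 7.5) = 0.8128; fraction as HOCl = 1/(1 + 0.8128) = 0.5516.
Free chlorine required for 0.67 ppm HOCl: 0.67 / 0.5516 = 1.215 ppm.
FC to add: 1.215 − 0.7 = 0.5146 mg/L as Cl₂.
Cl₂ equivalent: 0.5146 mg/L × 795,000 L = 409.1 g.
Product at 90.6% available Cl: 409.1 / 0.906 = 451.5 g.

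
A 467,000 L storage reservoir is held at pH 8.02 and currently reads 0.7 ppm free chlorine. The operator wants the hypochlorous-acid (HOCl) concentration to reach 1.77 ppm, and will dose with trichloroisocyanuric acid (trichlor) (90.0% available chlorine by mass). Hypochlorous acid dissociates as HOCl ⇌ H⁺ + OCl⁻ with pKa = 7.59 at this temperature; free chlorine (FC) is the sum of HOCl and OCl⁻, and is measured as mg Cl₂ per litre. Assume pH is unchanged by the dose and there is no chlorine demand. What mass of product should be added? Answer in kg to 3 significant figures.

3.03 kg

[OCl⁻]/[HOCl] = 10^(pH − pKa) = 10^(8.02 − 7.59) = 2.692; fraction as HOCl = 1/(1 + 2.692) = 0.2709.
Free chlorine required for 1.77 ppm HOCl: 1.77 / 0.2709 = 6.534 ppm.
FC to add: 6.534 − 0.7 = 5.834 mg/L as Cl₂.
Cl₂ equivalent: 5.834 mg/L × 467,000 L = 2724 g.
Product at 90.0% available Cl: 2724 / 0.9 = 3027 g.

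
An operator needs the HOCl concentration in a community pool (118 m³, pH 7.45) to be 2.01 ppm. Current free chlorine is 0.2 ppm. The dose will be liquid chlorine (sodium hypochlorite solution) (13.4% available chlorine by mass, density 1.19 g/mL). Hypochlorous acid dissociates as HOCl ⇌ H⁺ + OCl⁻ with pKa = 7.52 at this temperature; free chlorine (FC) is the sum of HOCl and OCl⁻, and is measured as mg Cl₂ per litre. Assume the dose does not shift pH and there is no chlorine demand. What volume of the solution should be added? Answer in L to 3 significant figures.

2.61 L

Volume: 118 m³ = 118,000 L.
[OCl⁻]/[HOCl] = 10^(pH − pKa) = 10^(7.45 − 7.52) = 0.8511; fraction as HOCl = 1/(1 + 0.8511) = 0.5402.
Free chlorine required for 2.01 ppm HOCl: 2.01 / 0.5402 = 3.721 ppm.
FC to add: 3.721 − 0.2 = 3.521 mg/L as Cl₂.
Cl₂ equivalent: 3.521 mg/L × 118,000 L = 415.5 g.
Product at 13.4% available Cl: 415.5 / 0.134 = 3100 g.
Volume: 3100 g ÷ 1.19 g/mL = 2605 mL.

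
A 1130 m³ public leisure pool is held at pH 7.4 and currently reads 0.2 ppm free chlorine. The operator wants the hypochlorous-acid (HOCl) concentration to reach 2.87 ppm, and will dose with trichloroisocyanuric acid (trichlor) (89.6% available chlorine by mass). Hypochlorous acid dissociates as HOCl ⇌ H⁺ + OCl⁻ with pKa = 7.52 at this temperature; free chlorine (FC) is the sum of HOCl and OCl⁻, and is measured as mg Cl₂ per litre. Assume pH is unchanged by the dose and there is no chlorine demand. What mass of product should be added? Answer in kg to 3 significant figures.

Volume: 1130 m³ = 1,130,000 L.
[OCl⁻]/[HOCl] = 10^(pH − pKa) = 10^(7.4 − 7.52) = 0.7586; fraction as HOCl = 1/(1 + 0.7586) = 0.5686.
Free chlorine required for 2.87 ppm HOCl: 2.87 / 0.5686 = 5.047 ppm.
FC to add: 5.047 − 0.2 = 4.847 mg/L as Cl₂.
Cl₂ equivalent: 4.847 mg/L × 1,130,000 L = 5477 g.
Product at 89.6% available Cl: 5477 / 0.896 = 6113 g.

6.11 kg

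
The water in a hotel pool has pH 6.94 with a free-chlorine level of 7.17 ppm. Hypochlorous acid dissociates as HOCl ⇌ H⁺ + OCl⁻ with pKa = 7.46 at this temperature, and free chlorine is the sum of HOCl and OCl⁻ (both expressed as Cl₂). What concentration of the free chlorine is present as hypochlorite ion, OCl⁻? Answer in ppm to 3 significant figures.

1.66 ppm

[OCl⁻]/[HOCl] = 10^(pH − pKa) = 10^(6.94 − 7.46) = 10^-0.52 = 0.302.
Fraction as HOCl = 1 / (1 + 0.302) = 0.7681.
OCl⁻ = (1 − 0.7681) × 7.17 ppm = 1.663 ppm.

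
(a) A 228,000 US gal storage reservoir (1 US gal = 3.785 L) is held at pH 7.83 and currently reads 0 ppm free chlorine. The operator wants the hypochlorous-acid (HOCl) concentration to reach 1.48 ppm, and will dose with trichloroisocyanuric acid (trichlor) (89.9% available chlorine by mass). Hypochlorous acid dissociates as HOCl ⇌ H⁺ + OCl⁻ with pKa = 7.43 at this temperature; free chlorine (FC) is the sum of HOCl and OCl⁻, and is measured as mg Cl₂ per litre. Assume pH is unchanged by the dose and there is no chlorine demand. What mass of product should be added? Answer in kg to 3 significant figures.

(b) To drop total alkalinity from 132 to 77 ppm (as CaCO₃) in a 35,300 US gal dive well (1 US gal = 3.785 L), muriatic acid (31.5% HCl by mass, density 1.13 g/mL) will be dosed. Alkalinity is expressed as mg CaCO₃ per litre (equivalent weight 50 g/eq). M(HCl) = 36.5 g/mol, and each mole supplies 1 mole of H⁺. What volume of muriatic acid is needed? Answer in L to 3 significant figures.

(a) Volume: 228,000 US gal × 3.785 L/gal = 862,980 L.
(a) [OCl⁻]/[HOCl] = 10^(pH − pKa) = 10^(7.83 − 7.43) = 2.512; fraction as HOCl = 1/(1 + 2.512) = 0.2847.
(a) Free chlorine required for 1.48 ppm HOCl: 1.48 / 0.2847 = 5.198 ppm.
(a) FC to add: 5.198 − 0 = 5.198 mg/L as Cl₂.
(a) Cl₂ equivalent: 5.198 mg/L × 862,980 L = 4485 g.
(a) Product at 89.9% available Cl: 4485 / 0.899 = 4989 g.

(b) Volume: 35,300 US gal × 3.785 L/gal = 133,610 L.
(b) Alkalinity to neutralize: (132 − 77) = 55 mg/L as CaCO₃ × 133,610 L = 7349 g as CaCO₃.
(b) Equivalents of H⁺ required: 7349 ÷ 50 g/eq = 147 eq = 147 mol HCl.
(b) Mass of HCl: 147 × 36.5 = 5364 g.
(b) Mass of 31.5% solution: 5364 / 0.315 = 17,030 g.
(b) Volume: 17,030 g ÷ 1.13 g/mL = 15,070 mL.

(a) 4.99 kg; (b) 15.1 L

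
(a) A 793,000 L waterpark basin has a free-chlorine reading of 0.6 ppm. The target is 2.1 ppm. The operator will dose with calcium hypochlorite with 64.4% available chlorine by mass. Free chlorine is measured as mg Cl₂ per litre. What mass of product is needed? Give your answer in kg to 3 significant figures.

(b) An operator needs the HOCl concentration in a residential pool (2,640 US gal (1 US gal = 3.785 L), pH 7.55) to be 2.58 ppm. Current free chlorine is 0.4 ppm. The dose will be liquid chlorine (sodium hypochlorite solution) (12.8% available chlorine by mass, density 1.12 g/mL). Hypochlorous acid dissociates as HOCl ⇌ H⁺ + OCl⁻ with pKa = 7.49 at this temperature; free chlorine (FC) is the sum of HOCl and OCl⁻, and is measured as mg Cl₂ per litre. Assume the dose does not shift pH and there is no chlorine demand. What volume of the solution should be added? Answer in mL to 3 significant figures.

(a) 1.85 kg; (b) 358 mL

(a) Chlorine deficit: 2.1 − 0.6 = 1.5 ppm = 1.5 mg/L as Cl₂.
(a) Cl₂ equivalent needed: 1.5 mg/L × 793,000 L = 1,190,000 mg = 1190 g.
(a) Product at 64.4% available chlorine: 1190 / 0.644 = 1847 g.

(b) Volume: 2,640 US gal × 3.785 L/gal = 9,992 L.
(b) [OCl⁻]/[HOCl] = 10^(pH − pKa) = 10^(7.55 − 7.49) = 1.148; fraction as HOCl = 1/(1 + 1.148) = 0.4655.
(b) Free chlorine required for 2.58 ppm HOCl: 2.58 / 0.4655 = 5.542 ppm.
(b) FC to add: 5.542 − 0.4 = 5.142 mg/L as Cl₂.
(b) Cl₂ equivalent: 5.142 mg/L × 9,992 L = 51.38 g.
(b) Product at 12.8% available Cl: 51.38 / 0.128 = 401.4 g.
(b) Volume: 401.4 g ÷ 1.12 g/mL = 358.4 mL.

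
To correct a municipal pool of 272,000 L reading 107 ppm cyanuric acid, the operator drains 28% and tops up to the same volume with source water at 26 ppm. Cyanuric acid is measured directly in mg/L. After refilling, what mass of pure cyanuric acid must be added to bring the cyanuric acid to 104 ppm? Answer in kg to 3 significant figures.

5.35 kg

After draining 28% and refilling: 107 × 0.72 + 26 × 0.28 = 84.32 ppm.
Deficit to target: 104 − 84.32 = 19.68 mg/L.
Mass: 19.68 mg/L × 272,000 L = 5353 g cyanuric acid.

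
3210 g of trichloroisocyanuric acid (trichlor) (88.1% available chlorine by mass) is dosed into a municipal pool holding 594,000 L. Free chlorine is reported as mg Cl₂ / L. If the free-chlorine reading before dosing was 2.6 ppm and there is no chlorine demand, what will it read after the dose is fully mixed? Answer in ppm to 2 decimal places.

7.36 ppm

Available chlorine delivered: 3210 g × 0.881 = 2828 g as Cl₂.
Concentration rise: 2828 g / 594,000 L = 4.761 mg/L = 4.76 ppm.
Final FC: 2.6 + 4.76 = 7.36 ppm.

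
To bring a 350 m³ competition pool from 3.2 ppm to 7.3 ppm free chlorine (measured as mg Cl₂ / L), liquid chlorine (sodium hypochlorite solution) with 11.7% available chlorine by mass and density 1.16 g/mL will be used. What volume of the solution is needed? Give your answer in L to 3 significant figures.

10.6 L

Volume: 350 m³ = 350,000 L.
Chlorine deficit: 7.3 − 3.2 = 4.1 ppm = 4.1 mg/L as Cl₂.
Cl₂ equivalent needed: 4.1 mg/L × 350,000 L = 1,435,000 mg = 1435 g.
Product at 11.7% available chlorine: 1435 / 0.117 = 12,260 g.
Volume at density 1.16 g/mL: 12,260 g ÷ 1.16 g/mL = 10,570 mL.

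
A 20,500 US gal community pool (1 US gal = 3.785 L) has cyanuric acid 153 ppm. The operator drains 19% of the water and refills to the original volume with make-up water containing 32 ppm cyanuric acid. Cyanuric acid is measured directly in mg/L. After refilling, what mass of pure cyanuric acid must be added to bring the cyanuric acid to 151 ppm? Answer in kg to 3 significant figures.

1.63 kg

Volume: 20,500 US gal × 3.785 L/gal = 77,592 L.
After draining 19% and refilling: 153 × 0.81 + 32 × 0.19 = 130.01 ppm.
Deficit to target: 151 − 130.01 = 20.99 mg/L.
Mass: 20.99 mg/L × 77,592 L = 1629 g cyanuric acid.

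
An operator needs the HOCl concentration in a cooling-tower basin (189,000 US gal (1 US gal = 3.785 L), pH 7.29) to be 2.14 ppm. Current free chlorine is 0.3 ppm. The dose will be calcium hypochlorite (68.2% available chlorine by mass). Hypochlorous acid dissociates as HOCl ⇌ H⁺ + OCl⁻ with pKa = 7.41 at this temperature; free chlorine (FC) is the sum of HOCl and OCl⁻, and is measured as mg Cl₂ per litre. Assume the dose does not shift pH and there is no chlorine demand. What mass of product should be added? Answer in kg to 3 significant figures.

Volume: 189,000 US gal × 3.785 L/gal = 715,365 L.
[OCl⁻]/[HOCl] = 10^(pH − pKa) = 10^(7.29 − 7.41) = 0.7586; fraction as HOCl = 1/(1 + 0.7586) = 0.5686.
Free chlorine required for 2.14 ppm HOCl: 2.14 / 0.5686 = 3.763 ppm.
FC to add: 3.763 − 0.3 = 3.463 mg/L as Cl₂.
Cl₂ equivalent: 3.463 mg/L × 715,365 L = 2478 g.
Product at 68.2% available Cl: 2478 / 0.682 = 3633 g.

3.63 kg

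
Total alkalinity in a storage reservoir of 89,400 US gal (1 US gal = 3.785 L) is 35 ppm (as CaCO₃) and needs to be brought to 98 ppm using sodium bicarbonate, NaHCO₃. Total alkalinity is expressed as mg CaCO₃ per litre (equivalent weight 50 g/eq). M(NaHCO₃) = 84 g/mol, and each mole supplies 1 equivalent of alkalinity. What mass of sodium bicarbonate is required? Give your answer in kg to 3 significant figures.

Volume: 89,400 US gal × 3.785 L/gal = 338,379 L.
Alkalinity to add: (98 − 35) = 63 mg/L as CaCO₃ × 338,379 L = 21,320 g as CaCO₃.
Equivalents: 21,320 g ÷ 50 g/eq = 426.4 eq.
NaHCO₃ supplies 1 eq per mole → 426.4 mol.
Mass: 426.4 mol × 84 g/mol = 35,810 g.

35.8 kg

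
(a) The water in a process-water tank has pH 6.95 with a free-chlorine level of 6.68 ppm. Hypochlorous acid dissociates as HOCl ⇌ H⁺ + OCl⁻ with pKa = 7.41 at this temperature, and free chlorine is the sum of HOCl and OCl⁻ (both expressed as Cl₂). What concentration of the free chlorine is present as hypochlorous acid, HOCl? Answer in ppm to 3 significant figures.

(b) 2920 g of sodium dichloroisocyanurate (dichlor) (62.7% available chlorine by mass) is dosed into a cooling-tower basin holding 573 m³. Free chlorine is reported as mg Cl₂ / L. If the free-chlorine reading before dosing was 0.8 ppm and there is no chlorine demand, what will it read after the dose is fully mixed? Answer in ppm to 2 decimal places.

(a) [OCl⁻]/[HOCl] = 10^(pH − pKa) = 10^(6.95 − 7.41) = 10^-0.46 = 0.3467.
(a) Fraction as HOCl = 1 / (1 + 0.3467) = 0.7425.
(a) HOCl = 0.7425 × 6.68 ppm = 4.96 ppm.

(b) Volume: 573 m³ = 573,000 L.
(b) Available chlorine delivered: 2920 g × 0.627 = 1831 g as Cl₂.
(b) Concentration rise: 1831 g / 573,000 L = 3.195 mg/L = 3.20 ppm.
(b) Final FC: 0.8 + 3.20 = 4.00 ppm.

(a) 4.96 ppm; (b) 4.00 ppm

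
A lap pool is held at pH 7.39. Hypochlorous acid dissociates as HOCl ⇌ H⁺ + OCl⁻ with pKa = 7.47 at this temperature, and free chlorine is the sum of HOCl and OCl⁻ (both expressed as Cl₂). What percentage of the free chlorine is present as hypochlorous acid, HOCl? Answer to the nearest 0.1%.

[OCl⁻]/[HOCl] = 10^(pH − pKa) = 10^(7.39 − 7.47) = 10^-0.08 = 0.8318.
Fraction as HOCl = 1 / (1 + 0.8318) = 0.5459.

54.6%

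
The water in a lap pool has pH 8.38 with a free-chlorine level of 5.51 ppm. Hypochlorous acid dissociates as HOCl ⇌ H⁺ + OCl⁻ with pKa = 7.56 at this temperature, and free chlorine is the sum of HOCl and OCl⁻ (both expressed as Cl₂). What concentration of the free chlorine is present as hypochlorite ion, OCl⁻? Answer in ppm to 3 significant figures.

4.79 ppm

[OCl⁻]/[HOCl] = 10^(pH − pKa) = 10^(8.38 − 7.56) = 10^0.82 = 6.607.
Fraction as HOCl = 1 / (1 + 6.607) = 0.1315.
OCl⁻ = (1 − 0.1315) × 5.51 ppm = 4.786 ppm.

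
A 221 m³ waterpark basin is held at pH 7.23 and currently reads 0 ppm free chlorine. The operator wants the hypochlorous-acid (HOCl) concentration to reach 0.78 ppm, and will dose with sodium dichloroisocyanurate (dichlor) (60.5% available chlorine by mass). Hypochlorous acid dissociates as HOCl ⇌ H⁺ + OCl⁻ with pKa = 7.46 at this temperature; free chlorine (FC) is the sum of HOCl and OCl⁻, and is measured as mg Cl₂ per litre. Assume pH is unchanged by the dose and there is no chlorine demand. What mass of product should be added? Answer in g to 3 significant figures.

Volume: 221 m³ = 221,000 L.
[OCl⁻]/[HOCl] = 10^(pH − pKa) = 10^(7.23 − 7.46) = 0.5888; fraction as HOCl = 1/(1 + 0.5888) = 0.6294.
Free chlorine required for 0.78 ppm HOCl: 0.78 / 0.6294 = 1.239 ppm.
FC to add: 1.239 − 0 = 1.239 mg/L as Cl₂.
Cl₂ equivalent: 1.239 mg/L × 221,000 L = 273.9 g.
Product at 60.5% available Cl: 273.9 / 0.605 = 452.7 g.

453 g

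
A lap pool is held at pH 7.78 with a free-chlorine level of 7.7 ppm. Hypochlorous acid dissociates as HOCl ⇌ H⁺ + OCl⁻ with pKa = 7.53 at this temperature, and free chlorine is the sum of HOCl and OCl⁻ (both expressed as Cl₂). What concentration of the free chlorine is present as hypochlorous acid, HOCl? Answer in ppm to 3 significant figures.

2.77 ppm

[OCl⁻]/[HOCl] = 10^(pH − pKa) = 10^(7.78 − 7.53) = 10^0.25 = 1.778.
Fraction as HOCl = 1 / (1 + 1.778) = 0.3599.
HOCl = 0.3599 × 7.7 ppm = 2.771 ppm.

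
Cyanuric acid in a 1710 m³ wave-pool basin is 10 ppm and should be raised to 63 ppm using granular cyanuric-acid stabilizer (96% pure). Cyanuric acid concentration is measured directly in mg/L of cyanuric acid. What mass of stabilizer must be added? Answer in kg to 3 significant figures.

Volume: 1710 m³ = 1,710,000 L.
CYA to add: (63 − 10) = 53 mg/L × 1,710,000 L = 90,630 g cyanuric acid.
At 96% purity: 90,630 / 0.96 = 94,410 g product.

94.4 kg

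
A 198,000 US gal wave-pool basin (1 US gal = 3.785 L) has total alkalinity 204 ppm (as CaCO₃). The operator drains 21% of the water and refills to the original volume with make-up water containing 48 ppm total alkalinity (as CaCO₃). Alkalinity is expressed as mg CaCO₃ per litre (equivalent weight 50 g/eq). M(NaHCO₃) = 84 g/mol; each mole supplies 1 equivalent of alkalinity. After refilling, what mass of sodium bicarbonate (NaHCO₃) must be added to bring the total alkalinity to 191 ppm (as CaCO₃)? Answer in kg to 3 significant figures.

Volume: 198,000 US gal × 3.785 L/gal = 749,430 L.
After draining 21% and refilling: 204 × 0.79 + 48 × 0.21 = 171.24 ppm.
Deficit to target: 191 − 171.24 = 19.76 mg/L.
As CaCO₃: 19.76 mg/L × 749,430 L = 14,810 g; ÷ 50 g/eq ÷ 1 = 296.2 mol NaHCO₃.
Mass: 296.2 × 84 = 24,880 g.

24.9 kg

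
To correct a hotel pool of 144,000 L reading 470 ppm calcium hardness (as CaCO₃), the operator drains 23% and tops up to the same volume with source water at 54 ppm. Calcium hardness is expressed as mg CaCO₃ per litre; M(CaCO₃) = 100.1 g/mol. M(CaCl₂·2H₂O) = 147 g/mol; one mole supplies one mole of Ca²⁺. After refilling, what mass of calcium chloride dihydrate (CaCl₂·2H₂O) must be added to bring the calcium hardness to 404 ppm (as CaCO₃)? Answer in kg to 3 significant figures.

After draining 23% and refilling: 470 × 0.77 + 54 × 0.23 = 374.32 ppm.
Deficit to target: 404 − 374.32 = 29.68 mg/L.
As CaCO₃: 29.68 mg/L × 144,000 L = 4274 g; ÷ 100.1 = 42.7 mol Ca²⁺.
Mass: 42.7 × 147 = 6276 g.

6.28 kg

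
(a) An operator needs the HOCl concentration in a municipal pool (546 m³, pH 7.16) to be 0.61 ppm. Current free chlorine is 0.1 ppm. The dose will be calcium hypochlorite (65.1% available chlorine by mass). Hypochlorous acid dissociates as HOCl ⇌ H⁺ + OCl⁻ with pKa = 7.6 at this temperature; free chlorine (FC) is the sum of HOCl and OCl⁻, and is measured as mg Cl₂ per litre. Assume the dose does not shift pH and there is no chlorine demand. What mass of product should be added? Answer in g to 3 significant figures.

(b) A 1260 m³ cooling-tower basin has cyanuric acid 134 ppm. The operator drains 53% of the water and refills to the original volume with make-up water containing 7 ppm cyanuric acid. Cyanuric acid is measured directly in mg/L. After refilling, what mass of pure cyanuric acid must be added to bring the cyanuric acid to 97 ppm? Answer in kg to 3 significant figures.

(a) 613 g; (b) 38.2 kg

(a) Volume: 546 m³ = 546,000 L.
(a) [OCl⁻]/[HOCl] = 10^(pH − pKa) = 10^(7.16 − 7.6) = 0.3631; fraction as HOCl = 1/(1 + 0.3631) = 0.7336.
(a) Free chlorine required for 0.61 ppm HOCl: 0.61 / 0.7336 = 0.8315 ppm.
(a) FC to add: 0.8315 − 0.1 = 0.7315 mg/L as Cl₂.
(a) Cl₂ equivalent: 0.7315 mg/L × 546,000 L = 399.4 g.
(a) Product at 65.1% available Cl: 399.4 / 0.651 = 613.5 g.

(b) Volume: 1260 m³ = 1,260,000 L.
(b) After draining 53% and refilling: 134 × 0.47 + 7 × 0.53 = 66.69 ppm.
(b) Deficit to target: 97 − 66.69 = 30.31 mg/L.
(b) Mass: 30.31 mg/L × 1,260,000 L = 38,190 g cyanuric acid.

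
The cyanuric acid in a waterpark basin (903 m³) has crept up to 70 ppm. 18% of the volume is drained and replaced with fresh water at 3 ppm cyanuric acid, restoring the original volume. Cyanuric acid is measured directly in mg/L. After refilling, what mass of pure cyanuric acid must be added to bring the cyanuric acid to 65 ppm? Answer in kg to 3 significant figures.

6.38 kg

Volume: 903 m³ = 903,000 L.
After draining 18% and refilling: 70 × 0.82 + 3 × 0.18 = 57.94 ppm.
Deficit to target: 65 − 57.94 = 7.06 mg/L.
Mass: 7.06 mg/L × 903,000 L = 6375 g cyanuric acid.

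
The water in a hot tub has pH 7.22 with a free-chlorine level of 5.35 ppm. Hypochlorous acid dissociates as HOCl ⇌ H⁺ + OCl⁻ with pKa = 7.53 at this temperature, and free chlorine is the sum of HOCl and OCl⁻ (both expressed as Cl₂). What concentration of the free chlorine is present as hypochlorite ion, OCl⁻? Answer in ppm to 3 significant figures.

1.76 ppm

[OCl⁻]/[HOCl] = 10^(pH − pKa) = 10^(7.22 − 7.53) = 10^-0.31 = 0.4898.
Fraction as HOCl = 1 / (1 + 0.4898) = 0.6712.
OCl⁻ = (1 − 0.6712) × 5.35 ppm = 1.759 ppm.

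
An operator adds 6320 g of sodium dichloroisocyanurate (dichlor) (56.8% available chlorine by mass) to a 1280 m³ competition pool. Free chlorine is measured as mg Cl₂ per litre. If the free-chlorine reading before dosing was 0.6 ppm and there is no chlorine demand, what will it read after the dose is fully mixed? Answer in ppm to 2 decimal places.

Volume: 1280 m³ = 1,280,000 L.
Available chlorine delivered: 6320 g × 0.568 = 3590 g as Cl₂.
Concentration rise: 3590 g / 1,280,000 L = 2.804 mg/L = 2.80 ppm.
Final FC: 0.6 + 2.80 = 3.40 ppm.

3.40 ppm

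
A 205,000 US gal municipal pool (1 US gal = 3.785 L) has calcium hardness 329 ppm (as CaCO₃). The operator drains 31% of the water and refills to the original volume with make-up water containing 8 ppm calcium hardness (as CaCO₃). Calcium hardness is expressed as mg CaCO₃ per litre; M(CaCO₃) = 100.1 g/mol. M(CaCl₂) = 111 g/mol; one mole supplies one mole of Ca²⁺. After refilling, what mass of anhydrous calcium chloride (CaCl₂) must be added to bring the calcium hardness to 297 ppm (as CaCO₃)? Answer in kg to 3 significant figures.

Volume: 205,000 US gal × 3.785 L/gal = 775,925 L.
After draining 31% and refilling: 329 × 0.69 + 8 × 0.31 = 229.49 ppm.
Deficit to target: 297 − 229.49 = 67.51 mg/L.
As CaCO₃: 67.51 mg/L × 775,925 L = 52,380 g; ÷ 100.1 = 523.3 mol Ca²⁺.
Mass: 523.3 × 111 = 58,090 g.

58.1 kg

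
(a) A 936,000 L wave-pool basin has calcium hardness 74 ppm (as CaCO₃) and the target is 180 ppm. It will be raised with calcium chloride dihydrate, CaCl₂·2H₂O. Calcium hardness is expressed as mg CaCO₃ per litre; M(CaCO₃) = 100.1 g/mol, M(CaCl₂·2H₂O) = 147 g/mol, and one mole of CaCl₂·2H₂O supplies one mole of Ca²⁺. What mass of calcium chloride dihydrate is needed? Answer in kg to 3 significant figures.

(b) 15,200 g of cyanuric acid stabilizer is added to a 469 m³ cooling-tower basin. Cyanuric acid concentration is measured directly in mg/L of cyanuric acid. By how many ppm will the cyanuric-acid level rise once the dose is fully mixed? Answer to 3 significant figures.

(a) Hardness to add: (180 − 74) = 106 mg/L as CaCO₃ × 936,000 L = 99,220 g as CaCO₃.
(a) Moles of Ca²⁺ (1 mol Ca²⁺ ≡ 1 mol CaCO₃): 99,220 / 100.1 g/mol = 991.2 mol.
(a) Mass of CaCl₂·2H₂O: 991.2 × 147 = 145,700 g.

(b) Volume: 469 m³ = 469,000 L.
(b) Rise: 15,200 g / 469,000 L × 1000 = 32.41 mg/L.

(a) 146 kg; (b) 32.4 ppm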